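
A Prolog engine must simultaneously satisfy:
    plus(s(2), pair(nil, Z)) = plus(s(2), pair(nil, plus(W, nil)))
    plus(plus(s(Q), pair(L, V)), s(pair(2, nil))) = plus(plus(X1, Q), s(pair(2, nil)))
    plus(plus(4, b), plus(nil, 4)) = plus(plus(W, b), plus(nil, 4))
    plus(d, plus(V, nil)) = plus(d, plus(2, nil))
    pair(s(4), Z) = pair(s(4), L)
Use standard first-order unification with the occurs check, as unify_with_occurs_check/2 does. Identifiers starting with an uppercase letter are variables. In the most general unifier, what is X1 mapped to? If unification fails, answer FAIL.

Decompose plus/2: s(2) = s(2),  pair(nil, Z) = pair(nil, plus(W, nil)).
Delete trivial equation s(2) = s(2).
Decompose pair/2: nil = nil,  Z = plus(W, nil).
Delete trivial equation nil = nil.
Bind Z := plus(W, nil); substituting into the one remaining equation that mentions Z gives: pair(s(4), plus(W, nil)) = pair(s(4), L).
Decompose plus/2: plus(s(Q), pair(L, V)) = plus(X1, Q),  s(pair(2, nil)) = s(pair(2, nil)).
Decompose plus/2: s(Q) = X1,  pair(L, V) = Q.
Bind X1 := s(Q); no other remaining equation mentions X1.
Bind Q := pair(L, V); no other remaining equation mentions Q. Substituting into the earlier binding gives X1 := s(pair(L, V)).
Delete trivial equation s(pair(2, nil)) = s(pair(2, nil)).
Decompose plus/2: plus(4, b) = plus(W, b),  plus(nil, 4) = plus(nil, 4).
Decompose plus/2: 4 = W,  b = b.
Bind W := 4; substituting into the one remaining equation that mentions W gives: pair(s(4), plus(4, nil)) = pair(s(4), L). Substituting into the earlier binding gives Z := plus(4, nil).
Delete trivial equation b = b.
Delete trivial equation plus(nil, 4) = plus(nil, 4).
Decompose plus/2: d = d,  plus(V, nil) = plus(2, nil).
Delete trivial equation d = d.
Decompose plus/2: V = 2,  nil = nil.
Bind V := 2; no other remaining equation mentions V. Substituting into the earlier bindings gives X1 := s(pair(L, 2)), Q := pair(L, 2).
Delete trivial equation nil = nil.
Decompose pair/2: s(4) = s(4),  plus(4, nil) = L.
Delete trivial equation s(4) = s(4).
Bind L := plus(4, nil). Substituting into the earlier bindings gives X1 := s(pair(plus(4, nil), 2)), Q := pair(plus(4, nil), 2).
MGU = { Z ↦ plus(4, nil), X1 ↦ s(pair(plus(4, nil), 2)), Q ↦ pair(plus(4, nil), 2), W ↦ 4, V ↦ 2, L ↦ plus(4, nil) }, so X1 ↦ s(pair(plus(4, nil), 2)).

s(pair(plus(4, nil), 2))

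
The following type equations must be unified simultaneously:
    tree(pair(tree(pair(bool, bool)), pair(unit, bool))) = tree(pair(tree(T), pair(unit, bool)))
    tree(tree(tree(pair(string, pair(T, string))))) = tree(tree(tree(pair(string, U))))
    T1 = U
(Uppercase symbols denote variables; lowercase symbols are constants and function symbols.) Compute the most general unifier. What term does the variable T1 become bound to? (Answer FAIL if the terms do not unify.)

Decompose tree/1: pair(tree(pair(bool, bool)), pair(unit, bool)) = pair(tree(T), pair(unit, bool)).
Decompose pair/2: tree(pair(bool, bool)) = tree(T),  pair(unit, bool) = pair(unit, bool).
Decompose tree/1: pair(bool, bool) = T.
Bind T := pair(bool, bool); substituting into the one remaining equation that mentions T gives: tree(tree(tree(pair(string, pair(pair(bool, bool), string))))) = tree(tree(tree(pair(string, U)))).
Delete trivial equation pair(unit, bool) = pair(unit, bool).
Decompose tree/1: tree(tree(pair(string, pair(pair(bool, bool), string)))) = tree(tree(pair(string, U))).
Decompose tree/1: tree(pair(string, pair(pair(bool, bool), string))) = tree(pair(string, U)).
Decompose tree/1: pair(string, pair(pair(bool, bool), string)) = pair(string, U).
Decompose pair/2: string = string,  pair(pair(bool, bool), string) = U.
Delete trivial equation string = string.
Bind U := pair(pair(bool, bool), string); substituting into the remaining equation gives: T1 = pair(pair(bool, bool), string).
Bind T1 := pair(pair(bool, bool), string).
MGU = { T -> pair(bool, bool), U -> pair(pair(bool, bool), string), T1 -> pair(pair(bool, bool), string) }, so T1 -> pair(pair(bool, bool), string).

pair(pair(bool, bool), string)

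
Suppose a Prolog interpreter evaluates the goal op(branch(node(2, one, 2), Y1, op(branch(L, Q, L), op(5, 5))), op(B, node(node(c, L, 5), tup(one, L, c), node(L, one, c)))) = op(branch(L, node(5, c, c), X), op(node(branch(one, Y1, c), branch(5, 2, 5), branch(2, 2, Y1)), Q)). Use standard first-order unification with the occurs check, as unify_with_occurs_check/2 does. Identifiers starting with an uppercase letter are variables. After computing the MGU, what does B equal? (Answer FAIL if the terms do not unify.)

node(branch(one, node(5, c, c), c), branch(5, 2, 5), branch(2, 2, node(5, c, c)))

Decompose op/2: branch(node(2, one, 2), Y1, op(branch(L, Q, L), op(5, 5))) = branch(L, node(5, c, c), X),  op(B, node(node(c, L, 5), tup(one, L, c), node(L, one, c))) = op(node(branch(one, Y1, c), branch(5, 2, 5), branch(2, 2, Y1)), Q).
Decompose branch/3: node(2, one, 2) = L,  Y1 = node(5, c, c),  op(branch(L, Q, L), op(5, 5)) = X.
Bind L := node(2, one, 2); substituting into the 2 remaining equations that mention L gives: op(branch(node(2, one, 2), Q, node(2, one, 2)), op(5, 5)) = X,  op(B, node(node(c, node(2, one, 2), 5), tup(one, node(2, one, 2), c), node(node(2, one, 2), one, c))) = op(node(branch(one, Y1, c), branch(5, 2, 5), branch(2, 2, Y1)), Q).
Bind Y1 := node(5, c, c); substituting into the one remaining equation that mentions Y1 gives: op(B, node(node(c, node(2, one, 2), 5), tup(one, node(2, one, 2), c), node(node(2, one, 2), one, c))) = op(node(branch(one, node(5, c, c), c), branch(5, 2, 5), branch(2, 2, node(5, c, c))), Q).
Bind X := op(branch(node(2, one, 2), Q, node(2, one, 2)), op(5, 5)); no other remaining equation mentions X.
Decompose op/2: B = node(branch(one, node(5, c, c), c), branch(5, 2, 5), branch(2, 2, node(5, c, c))),  node(node(c, node(2, one, 2), 5), tup(one, node(2, one, 2), c), node(node(2, one, 2), one, c)) = Q.
Bind B := node(branch(one, node(5, c, c), c), branch(5, 2, 5), branch(2, 2, node(5, c, c))); no other remaining equation mentions B.
Bind Q := node(node(c, node(2, one, 2), 5), tup(one, node(2, one, 2), c), node(node(2, one, 2), one, c)). Substituting into the earlier binding gives X := op(branch(node(2, one, 2), node(node(c, node(2, one, 2), 5), tup(one, node(2, one, 2), c), node(node(2, one, 2), one, c)), node(2, one, 2)), op(5, 5)).
MGU = { L ↦ node(2, one, 2), Y1 ↦ node(5, c, c), X ↦ op(branch(node(2, one, 2), node(node(c, node(2, one, 2), 5), tup(one, node(2, one, 2), c), node(node(2, one, 2), one, c)), node(2, one, 2)), op(5, 5)), B ↦ node(branch(one, node(5, c, c), c), branch(5, 2, 5), branch(2, 2, node(5, c, c))), Q ↦ node(node(c, node(2, one, 2), 5), tup(one, node(2, one, 2), c), node(node(2, one, 2), one, c)) }, so B ↦ node(branch(one, node(5, c, c), c), branch(5, 2, 5), branch(2, 2, node(5, c, c))).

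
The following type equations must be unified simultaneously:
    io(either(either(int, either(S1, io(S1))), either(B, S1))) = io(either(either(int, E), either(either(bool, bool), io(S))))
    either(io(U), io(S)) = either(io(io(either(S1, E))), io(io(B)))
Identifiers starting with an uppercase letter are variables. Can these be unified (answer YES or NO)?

Decompose io/1: either(either(int, either(S1, io(S1))), either(B, S1)) = either(either(int, E), either(either(bool, bool), io(S))).
Decompose either/2: either(int, either(S1, io(S1))) = either(int, E),  either(B, S1) = either(either(bool, bool), io(S)).
Decompose either/2: int = int,  either(S1, io(S1)) = E.
Delete trivial equation int = int.
Bind E := either(S1, io(S1)); substituting into the one remaining equation that mentions E gives: either(io(U), io(S)) = either(io(io(either(S1, either(S1, io(S1))))), io(io(B))).
Decompose either/2: B = either(bool, bool),  S1 = io(S).
Bind B := either(bool, bool); substituting into the one remaining equation that mentions B gives: either(io(U), io(S)) = either(io(io(either(S1, either(S1, io(S1))))), io(io(either(bool, bool)))).
Bind S1 := io(S); substituting into the remaining equation gives: either(io(U), io(S)) = either(io(io(either(io(S), either(io(S), io(io(S)))))), io(io(either(bool, bool)))). Substituting into the earlier binding gives E := either(io(S), io(io(S))).
Decompose either/2: io(U) = io(io(either(io(S), either(io(S), io(io(S)))))),  io(S) = io(io(either(bool, bool))).
Decompose io/1: U = io(either(io(S), either(io(S), io(io(S))))).
Bind U := io(either(io(S), either(io(S), io(io(S))))); no other remaining equation mentions U.
Decompose io/1: S = io(either(bool, bool)).
Bind S := io(either(bool, bool)). Substituting into the earlier bindings gives E := either(io(io(either(bool, bool))), io(io(io(either(bool, bool))))), S1 := io(io(either(bool, bool))), U := io(either(io(io(either(bool, bool))), either(io(io(either(bool, bool))), io(io(io(either(bool, bool))))))).
No equations remain and no clash or occurs-check failure arose, so a unifier exists.

YES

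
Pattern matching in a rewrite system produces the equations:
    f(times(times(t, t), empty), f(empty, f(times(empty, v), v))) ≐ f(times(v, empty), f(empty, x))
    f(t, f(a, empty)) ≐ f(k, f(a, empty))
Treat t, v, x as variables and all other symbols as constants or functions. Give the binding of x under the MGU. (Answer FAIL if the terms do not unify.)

f(times(empty, times(k, k)), times(k, k))

Decompose f/2: times(times(t, t), empty) ≐ times(v, empty),  f(empty, f(times(empty, v), v)) ≐ f(empty, x).
Decompose times/2: times(t, t) ≐ v,  empty ≐ empty.
Bind v := times(t, t); substituting into the one remaining equation that mentions v gives: f(empty, f(times(empty, times(t, t)), times(t, t))) ≐ f(empty, x).
Delete trivial equation empty ≐ empty.
Decompose f/2: empty ≐ empty,  f(times(empty, times(t, t)), times(t, t)) ≐ x.
Delete trivial equation empty ≐ empty.
Bind x := f(times(empty, times(t, t)), times(t, t)); no other remaining equation mentions x.
Decompose f/2: t ≐ k,  f(a, empty) ≐ f(a, empty).
Bind t := k; no other remaining equation mentions t. Substituting into the earlier bindings gives v := times(k, k), x := f(times(empty, times(k, k)), times(k, k)).
Delete trivial equation f(a, empty) ≐ f(a, empty).
MGU = { v ↦ times(k, k), x ↦ f(times(empty, times(k, k)), times(k, k)), t ↦ k }, so x ↦ f(times(empty, times(k, k)), times(k, k)).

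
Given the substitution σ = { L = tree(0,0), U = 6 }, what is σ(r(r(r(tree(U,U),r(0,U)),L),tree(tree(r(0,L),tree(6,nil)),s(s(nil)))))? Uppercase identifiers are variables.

r(r(r(tree(6,6),r(0,6)),tree(0,0)),tree(tree(r(0,tree(0,0)),tree(6,nil)),s(s(nil))))

Replace each occurrence of L with tree(0,0).
Replace each occurrence of U with 6.
Result: r(r(r(tree(6,6),r(0,6)),tree(0,0)),tree(tree(r(0,tree(0,0)),tree(6,nil)),s(s(nil)))).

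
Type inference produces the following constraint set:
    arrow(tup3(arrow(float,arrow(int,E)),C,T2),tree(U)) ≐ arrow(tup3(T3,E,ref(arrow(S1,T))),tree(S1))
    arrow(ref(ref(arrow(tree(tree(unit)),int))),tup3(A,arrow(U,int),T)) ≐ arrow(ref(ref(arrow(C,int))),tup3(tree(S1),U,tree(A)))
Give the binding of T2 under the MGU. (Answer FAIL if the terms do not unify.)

Decompose arrow/2: tup3(arrow(float,arrow(int,E)),C,T2) ≐ tup3(T3,E,ref(arrow(S1,T))),  tree(U) ≐ tree(S1).
Decompose tup3/3: arrow(float,arrow(int,E)) ≐ T3,  C ≐ E,  T2 ≐ ref(arrow(S1,T)).
Bind T3 := arrow(float,arrow(int,E)); no other remaining equation mentions T3.
Bind C := E; substituting into the one remaining equation that mentions C gives: arrow(ref(ref(arrow(tree(tree(unit)),int))),tup3(A,arrow(U,int),T)) ≐ arrow(ref(ref(arrow(E,int))),tup3(tree(S1),U,tree(A))).
Bind T2 := ref(arrow(S1,T)); no other remaining equation mentions T2.
Decompose tree/1: U ≐ S1.
Bind U := S1; substituting into the remaining equation gives: arrow(ref(ref(arrow(tree(tree(unit)),int))),tup3(A,arrow(S1,int),T)) ≐ arrow(ref(ref(arrow(E,int))),tup3(tree(S1),S1,tree(A))).
Decompose arrow/2: ref(ref(arrow(tree(tree(unit)),int))) ≐ ref(ref(arrow(E,int))),  tup3(A,arrow(S1,int),T) ≐ tup3(tree(S1),S1,tree(A)).
Decompose ref/1: ref(arrow(tree(tree(unit)),int)) ≐ ref(arrow(E,int)).
Decompose ref/1: arrow(tree(tree(unit)),int) ≐ arrow(E,int).
Decompose arrow/2: tree(tree(unit)) ≐ E,  int ≐ int.
Bind E := tree(tree(unit)); no other remaining equation mentions E. Substituting into the earlier bindings gives T3 := arrow(float,arrow(int,tree(tree(unit)))), C := tree(tree(unit)).
Delete trivial equation int ≐ int.
Decompose tup3/3: A ≐ tree(S1),  arrow(S1,int) ≐ S1,  T ≐ tree(A).
Bind A := tree(S1); substituting into the one remaining equation that mentions A gives: T ≐ tree(tree(S1)).
Occurs check fails: S1 occurs in arrow(S1,int); the equation S1 ≐ arrow(S1,int) has no finite solution.

FAIL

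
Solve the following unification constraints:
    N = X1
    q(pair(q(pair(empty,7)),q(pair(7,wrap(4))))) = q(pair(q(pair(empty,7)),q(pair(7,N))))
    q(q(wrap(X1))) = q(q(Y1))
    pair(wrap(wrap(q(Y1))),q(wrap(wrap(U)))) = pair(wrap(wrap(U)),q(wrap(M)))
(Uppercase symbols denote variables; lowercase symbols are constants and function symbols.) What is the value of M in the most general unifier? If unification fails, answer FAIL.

wrap(q(wrap(wrap(4))))

Bind N := X1; substituting into the one remaining equation that mentions N gives: q(pair(q(pair(empty,7)),q(pair(7,wrap(4))))) = q(pair(q(pair(empty,7)),q(pair(7,X1)))).
Decompose q/1: pair(q(pair(empty,7)),q(pair(7,wrap(4)))) = pair(q(pair(empty,7)),q(pair(7,X1))).
Decompose pair/2: q(pair(empty,7)) = q(pair(empty,7)),  q(pair(7,wrap(4))) = q(pair(7,X1)).
Delete trivial equation q(pair(empty,7)) = q(pair(empty,7)).
Decompose q/1: pair(7,wrap(4)) = pair(7,X1).
Decompose pair/2: 7 = 7,  wrap(4) = X1.
Delete trivial equation 7 = 7.
Bind X1 := wrap(4); substituting into the one remaining equation that mentions X1 gives: q(q(wrap(wrap(4)))) = q(q(Y1)). Substituting into the earlier binding gives N := wrap(4).
Decompose q/1: q(wrap(wrap(4))) = q(Y1).
Decompose q/1: wrap(wrap(4)) = Y1.
Bind Y1 := wrap(wrap(4)); substituting into the remaining equation gives: pair(wrap(wrap(q(wrap(wrap(4))))),q(wrap(wrap(U)))) = pair(wrap(wrap(U)),q(wrap(M))).
Decompose pair/2: wrap(wrap(q(wrap(wrap(4))))) = wrap(wrap(U)),  q(wrap(wrap(U))) = q(wrap(M)).
Decompose wrap/1: wrap(q(wrap(wrap(4)))) = wrap(U).
Decompose wrap/1: q(wrap(wrap(4))) = U.
Bind U := q(wrap(wrap(4))); substituting into the remaining equation gives: q(wrap(wrap(q(wrap(wrap(4)))))) = q(wrap(M)).
Decompose q/1: wrap(wrap(q(wrap(wrap(4))))) = wrap(M).
Decompose wrap/1: wrap(q(wrap(wrap(4)))) = M.
Bind M := wrap(q(wrap(wrap(4)))).
MGU = { N ↦ wrap(4), X1 ↦ wrap(4), Y1 ↦ wrap(wrap(4)), U ↦ q(wrap(wrap(4))), M ↦ wrap(q(wrap(wrap(4)))) }, so M ↦ wrap(q(wrap(wrap(4)))).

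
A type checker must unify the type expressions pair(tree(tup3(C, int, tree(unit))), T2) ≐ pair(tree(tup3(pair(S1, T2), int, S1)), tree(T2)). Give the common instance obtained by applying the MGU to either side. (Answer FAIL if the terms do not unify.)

Decompose pair/2: tree(tup3(C, int, tree(unit))) ≐ tree(tup3(pair(S1, T2), int, S1)),  T2 ≐ tree(T2).
Decompose tree/1: tup3(C, int, tree(unit)) ≐ tup3(pair(S1, T2), int, S1).
Decompose tup3/3: C ≐ pair(S1, T2),  int ≐ int,  tree(unit) ≐ S1.
Bind C := pair(S1, T2); no other remaining equation mentions C.
Delete trivial equation int ≐ int.
Bind S1 := tree(unit); no other remaining equation mentions S1. Substituting into the earlier binding gives C := pair(tree(unit), T2).
Occurs check fails: T2 occurs in tree(T2); the equation T2 ≐ tree(T2) has no finite solution.

FAIL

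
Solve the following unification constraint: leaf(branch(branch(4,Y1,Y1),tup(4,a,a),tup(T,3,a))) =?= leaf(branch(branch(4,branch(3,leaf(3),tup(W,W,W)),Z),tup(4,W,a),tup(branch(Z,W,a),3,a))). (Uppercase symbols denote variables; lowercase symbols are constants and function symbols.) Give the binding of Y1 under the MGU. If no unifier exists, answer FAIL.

Decompose leaf/1: branch(branch(4,Y1,Y1),tup(4,a,a),tup(T,3,a)) =?= branch(branch(4,branch(3,leaf(3),tup(W,W,W)),Z),tup(4,W,a),tup(branch(Z,W,a),3,a)).
Decompose branch/3: branch(4,Y1,Y1) =?= branch(4,branch(3,leaf(3),tup(W,W,W)),Z),  tup(4,a,a) =?= tup(4,W,a),  tup(T,3,a) =?= tup(branch(Z,W,a),3,a).
Decompose branch/3: 4 =?= 4,  Y1 =?= branch(3,leaf(3),tup(W,W,W)),  Y1 =?= Z.
Delete trivial equation 4 =?= 4.
Bind Y1 := branch(3,leaf(3),tup(W,W,W)); substituting into the one remaining equation that mentions Y1 gives: branch(3,leaf(3),tup(W,W,W)) =?= Z.
Bind Z := branch(3,leaf(3),tup(W,W,W)); substituting into the one remaining equation that mentions Z gives: tup(T,3,a) =?= tup(branch(branch(3,leaf(3),tup(W,W,W)),W,a),3,a).
Decompose tup/3: 4 =?= 4,  a =?= W,  a =?= a.
Delete trivial equation 4 =?= 4.
Bind W := a; substituting into the one remaining equation that mentions W gives: tup(T,3,a) =?= tup(branch(branch(3,leaf(3),tup(a,a,a)),a,a),3,a). Substituting into the earlier bindings gives Y1 := branch(3,leaf(3),tup(a,a,a)), Z := branch(3,leaf(3),tup(a,a,a)).
Delete trivial equation a =?= a.
Decompose tup/3: T =?= branch(branch(3,leaf(3),tup(a,a,a)),a,a),  3 =?= 3,  a =?= a.
Bind T := branch(branch(3,leaf(3),tup(a,a,a)),a,a); no other remaining equation mentions T.
Delete trivial equation 3 =?= 3.
Delete trivial equation a =?= a.
MGU = { Y1 := branch(3,leaf(3),tup(a,a,a)), Z := branch(3,leaf(3),tup(a,a,a)), W := a, T := branch(branch(3,leaf(3),tup(a,a,a)),a,a) }, so Y1 := branch(3,leaf(3),tup(a,a,a)).

branch(3,leaf(3),tup(a,a,a))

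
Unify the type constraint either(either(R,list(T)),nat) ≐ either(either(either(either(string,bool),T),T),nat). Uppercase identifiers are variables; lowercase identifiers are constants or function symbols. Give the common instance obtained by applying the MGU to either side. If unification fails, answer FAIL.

FAIL

Decompose either/2: either(R,list(T)) ≐ either(either(either(string,bool),T),T),  nat ≐ nat.
Decompose either/2: R ≐ either(either(string,bool),T),  list(T) ≐ T.
Bind R := either(either(string,bool),T); no other remaining equation mentions R.
Occurs check fails: T occurs in list(T); the equation T ≐ list(T) has no finite solution.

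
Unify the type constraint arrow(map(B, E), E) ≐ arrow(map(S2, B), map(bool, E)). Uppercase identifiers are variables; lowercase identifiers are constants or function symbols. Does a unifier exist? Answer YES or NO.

Decompose arrow/2: map(B, E) ≐ map(S2, B),  E ≐ map(bool, E).
Decompose map/2: B ≐ S2,  E ≐ B.
Bind B := S2; substituting into the one remaining equation that mentions B gives: E ≐ S2.
Bind E := S2; substituting into the remaining equation gives: S2 ≐ map(bool, S2).
Occurs check fails: S2 occurs in map(bool, S2); the equation S2 ≐ map(bool, S2) has no finite solution.

NO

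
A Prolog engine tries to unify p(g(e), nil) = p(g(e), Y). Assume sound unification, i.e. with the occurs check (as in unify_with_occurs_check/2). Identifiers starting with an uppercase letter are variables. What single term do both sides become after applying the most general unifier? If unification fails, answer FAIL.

Decompose p/2: g(e) = g(e),  nil = Y.
Delete trivial equation g(e) = g(e).
Bind Y := nil.
Applying the MGU to either side gives p(g(e), nil).

p(g(e), nil)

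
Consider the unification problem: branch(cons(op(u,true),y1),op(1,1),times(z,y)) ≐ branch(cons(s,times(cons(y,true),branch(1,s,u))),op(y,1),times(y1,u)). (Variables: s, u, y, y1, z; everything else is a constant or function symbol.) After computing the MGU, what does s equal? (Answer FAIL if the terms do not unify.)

op(1,true)

Decompose branch/3: cons(op(u,true),y1) ≐ cons(s,times(cons(y,true),branch(1,s,u))),  op(1,1) ≐ op(y,1),  times(z,y) ≐ times(y1,u).
Decompose cons/2: op(u,true) ≐ s,  y1 ≐ times(cons(y,true),branch(1,s,u)).
Bind s := op(u,true); substituting into the one remaining equation that mentions s gives: y1 ≐ times(cons(y,true),branch(1,op(u,true),u)).
Bind y1 := times(cons(y,true),branch(1,op(u,true),u)); substituting into the one remaining equation that mentions y1 gives: times(z,y) ≐ times(times(cons(y,true),branch(1,op(u,true),u)),u).
Decompose op/2: 1 ≐ y,  1 ≐ 1.
Bind y := 1; substituting into the one remaining equation that mentions y gives: times(z,1) ≐ times(times(cons(1,true),branch(1,op(u,true),u)),u). Substituting into the earlier binding gives y1 := times(cons(1,true),branch(1,op(u,true),u)).
Delete trivial equation 1 ≐ 1.
Decompose times/2: z ≐ times(cons(1,true),branch(1,op(u,true),u)),  1 ≐ u.
Bind z := times(cons(1,true),branch(1,op(u,true),u)); no other remaining equation mentions z.
Bind u := 1. Substituting into the earlier bindings gives s := op(1,true), y1 := times(cons(1,true),branch(1,op(1,true),1)), z := times(cons(1,true),branch(1,op(1,true),1)).
MGU = { s ↦ op(1,true), y1 ↦ times(cons(1,true),branch(1,op(1,true),1)), y ↦ 1, z ↦ times(cons(1,true),branch(1,op(1,true),1)), u ↦ 1 }, so s ↦ op(1,true).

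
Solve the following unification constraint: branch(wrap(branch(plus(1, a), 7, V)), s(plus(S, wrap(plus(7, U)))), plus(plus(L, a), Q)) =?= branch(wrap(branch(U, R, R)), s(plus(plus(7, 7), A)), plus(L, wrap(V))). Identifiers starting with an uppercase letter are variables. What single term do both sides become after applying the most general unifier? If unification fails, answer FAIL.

Decompose branch/3: wrap(branch(plus(1, a), 7, V)) =?= wrap(branch(U, R, R)),  s(plus(S, wrap(plus(7, U)))) =?= s(plus(plus(7, 7), A)),  plus(plus(L, a), Q) =?= plus(L, wrap(V)).
Decompose wrap/1: branch(plus(1, a), 7, V) =?= branch(U, R, R).
Decompose branch/3: plus(1, a) =?= U,  7 =?= R,  V =?= R.
Bind U := plus(1, a); substituting into the one remaining equation that mentions U gives: s(plus(S, wrap(plus(7, plus(1, a))))) =?= s(plus(plus(7, 7), A)).
Bind R := 7; substituting into the one remaining equation that mentions R gives: V =?= 7.
Bind V := 7; substituting into the one remaining equation that mentions V gives: plus(plus(L, a), Q) =?= plus(L, wrap(7)).
Decompose s/1: plus(S, wrap(plus(7, plus(1, a)))) =?= plus(plus(7, 7), A).
Decompose plus/2: S =?= plus(7, 7),  wrap(plus(7, plus(1, a))) =?= A.
Bind S := plus(7, 7); no other remaining equation mentions S.
Bind A := wrap(plus(7, plus(1, a))); no other remaining equation mentions A.
Decompose plus/2: plus(L, a) =?= L,  Q =?= wrap(7).
Occurs check fails: L occurs in plus(L, a); the equation L =?= plus(L, a) has no finite solution.

FAIL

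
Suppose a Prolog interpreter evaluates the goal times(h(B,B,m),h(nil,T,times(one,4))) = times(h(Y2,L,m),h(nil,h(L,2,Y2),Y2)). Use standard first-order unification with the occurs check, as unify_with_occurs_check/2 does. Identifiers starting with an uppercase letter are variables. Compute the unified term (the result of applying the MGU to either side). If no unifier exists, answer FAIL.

times(h(times(one,4),times(one,4),m),h(nil,h(times(one,4),2,times(one,4)),times(one,4)))

Decompose times/2: h(B,B,m) = h(Y2,L,m),  h(nil,T,times(one,4)) = h(nil,h(L,2,Y2),Y2).
Decompose h/3: B = Y2,  B = L,  m = m.
Bind B := Y2; substituting into the one remaining equation that mentions B gives: Y2 = L.
Bind Y2 := L; substituting into the one remaining equation that mentions Y2 gives: h(nil,T,times(one,4)) = h(nil,h(L,2,L),L). Substituting into the earlier binding gives B := L.
Delete trivial equation m = m.
Decompose h/3: nil = nil,  T = h(L,2,L),  times(one,4) = L.
Delete trivial equation nil = nil.
Bind T := h(L,2,L); no other remaining equation mentions T.
Bind L := times(one,4). Substituting into the earlier bindings gives B := times(one,4), Y2 := times(one,4), T := h(times(one,4),2,times(one,4)).
Applying the MGU to either side gives times(h(times(one,4),times(one,4),m),h(nil,h(times(one,4),2,times(one,4)),times(one,4))).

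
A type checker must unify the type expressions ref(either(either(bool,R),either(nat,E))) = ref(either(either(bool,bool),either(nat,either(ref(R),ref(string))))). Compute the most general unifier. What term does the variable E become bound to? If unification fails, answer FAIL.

Decompose ref/1: either(either(bool,R),either(nat,E)) = either(either(bool,bool),either(nat,either(ref(R),ref(string)))).
Decompose either/2: either(bool,R) = either(bool,bool),  either(nat,E) = either(nat,either(ref(R),ref(string))).
Decompose either/2: bool = bool,  R = bool.
Delete trivial equation bool = bool.
Bind R := bool; substituting into the remaining equation gives: either(nat,E) = either(nat,either(ref(bool),ref(string))).
Decompose either/2: nat = nat,  E = either(ref(bool),ref(string)).
Delete trivial equation nat = nat.
Bind E := either(ref(bool),ref(string)).
MGU = { R ↦ bool, E ↦ either(ref(bool),ref(string)) }, so E ↦ either(ref(bool),ref(string)).

either(ref(bool),ref(string))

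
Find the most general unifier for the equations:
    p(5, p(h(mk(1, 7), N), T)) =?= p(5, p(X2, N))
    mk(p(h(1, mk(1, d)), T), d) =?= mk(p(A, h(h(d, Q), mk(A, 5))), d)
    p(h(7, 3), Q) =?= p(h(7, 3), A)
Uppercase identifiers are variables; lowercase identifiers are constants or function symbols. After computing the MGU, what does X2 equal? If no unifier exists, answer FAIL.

Decompose p/2: 5 =?= 5,  p(h(mk(1, 7), N), T) =?= p(X2, N).
Delete trivial equation 5 =?= 5.
Decompose p/2: h(mk(1, 7), N) =?= X2,  T =?= N.
Bind X2 := h(mk(1, 7), N); no other remaining equation mentions X2.
Bind T := N; substituting into the one remaining equation that mentions T gives: mk(p(h(1, mk(1, d)), N), d) =?= mk(p(A, h(h(d, Q), mk(A, 5))), d).
Decompose mk/2: p(h(1, mk(1, d)), N) =?= p(A, h(h(d, Q), mk(A, 5))),  d =?= d.
Decompose p/2: h(1, mk(1, d)) =?= A,  N =?= h(h(d, Q), mk(A, 5)).
Bind A := h(1, mk(1, d)); substituting into the 2 remaining equations that mention A gives: N =?= h(h(d, Q), mk(h(1, mk(1, d)), 5)),  p(h(7, 3), Q) =?= p(h(7, 3), h(1, mk(1, d))).
Bind N := h(h(d, Q), mk(h(1, mk(1, d)), 5)); no other remaining equation mentions N. Substituting into the earlier bindings gives X2 := h(mk(1, 7), h(h(d, Q), mk(h(1, mk(1, d)), 5))), T := h(h(d, Q), mk(h(1, mk(1, d)), 5)).
Delete trivial equation d =?= d.
Decompose p/2: h(7, 3) =?= h(7, 3),  Q =?= h(1, mk(1, d)).
Delete trivial equation h(7, 3) =?= h(7, 3).
Bind Q := h(1, mk(1, d)). Substituting into the earlier bindings gives X2 := h(mk(1, 7), h(h(d, h(1, mk(1, d))), mk(h(1, mk(1, d)), 5))), T := h(h(d, h(1, mk(1, d))), mk(h(1, mk(1, d)), 5)), N := h(h(d, h(1, mk(1, d))), mk(h(1, mk(1, d)), 5)).
MGU = { X2 ↦ h(mk(1, 7), h(h(d, h(1, mk(1, d))), mk(h(1, mk(1, d)), 5))), T ↦ h(h(d, h(1, mk(1, d))), mk(h(1, mk(1, d)), 5)), A ↦ h(1, mk(1, d)), N ↦ h(h(d, h(1, mk(1, d))), mk(h(1, mk(1, d)), 5)), Q ↦ h(1, mk(1, d)) }, so X2 ↦ h(mk(1, 7), h(h(d, h(1, mk(1, d))), mk(h(1, mk(1, d)), 5))).

h(mk(1, 7), h(h(d, h(1, mk(1, d))), mk(h(1, mk(1, d)), 5)))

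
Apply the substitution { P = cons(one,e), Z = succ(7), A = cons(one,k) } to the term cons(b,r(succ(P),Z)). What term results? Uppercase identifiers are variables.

cons(b,r(succ(cons(one,e)),succ(7)))

Replace each occurrence of P with cons(one,e).
Replace each occurrence of Z with succ(7).
Result: cons(b,r(succ(cons(one,e)),succ(7))).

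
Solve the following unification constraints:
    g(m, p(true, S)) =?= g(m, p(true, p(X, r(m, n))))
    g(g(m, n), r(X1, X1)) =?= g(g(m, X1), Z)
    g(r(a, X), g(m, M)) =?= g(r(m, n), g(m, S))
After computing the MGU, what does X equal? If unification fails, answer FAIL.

Decompose g/2: m =?= m,  p(true, S) =?= p(true, p(X, r(m, n))).
Delete trivial equation m =?= m.
Decompose p/2: true =?= true,  S =?= p(X, r(m, n)).
Delete trivial equation true =?= true.
Bind S := p(X, r(m, n)); substituting into the one remaining equation that mentions S gives: g(r(a, X), g(m, M)) =?= g(r(m, n), g(m, p(X, r(m, n)))).
Decompose g/2: g(m, n) =?= g(m, X1),  r(X1, X1) =?= Z.
Decompose g/2: m =?= m,  n =?= X1.
Delete trivial equation m =?= m.
Bind X1 := n; substituting into the one remaining equation that mentions X1 gives: r(n, n) =?= Z.
Bind Z := r(n, n); no other remaining equation mentions Z.
Decompose g/2: r(a, X) =?= r(m, n),  g(m, M) =?= g(m, p(X, r(m, n))).
Decompose r/2: a =?= m,  X =?= n.
Clash: constants a and m differ; no unifier exists.

FAIL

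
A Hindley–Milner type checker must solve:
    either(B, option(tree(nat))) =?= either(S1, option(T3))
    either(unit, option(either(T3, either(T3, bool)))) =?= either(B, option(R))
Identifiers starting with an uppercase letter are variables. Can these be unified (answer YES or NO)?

Decompose either/2: B =?= S1,  option(tree(nat)) =?= option(T3).
Bind B := S1; substituting into the one remaining equation that mentions B gives: either(unit, option(either(T3, either(T3, bool)))) =?= either(S1, option(R)).
Decompose option/1: tree(nat) =?= T3.
Bind T3 := tree(nat); substituting into the remaining equation gives: either(unit, option(either(tree(nat), either(tree(nat), bool)))) =?= either(S1, option(R)).
Decompose either/2: unit =?= S1,  option(either(tree(nat), either(tree(nat), bool))) =?= option(R).
Bind S1 := unit; no other remaining equation mentions S1. Substituting into the earlier binding gives B := unit.
Decompose option/1: either(tree(nat), either(tree(nat), bool)) =?= R.
Bind R := either(tree(nat), either(tree(nat), bool)).
No equations remain and no clash or occurs-check failure arose, so a unifier exists.

YES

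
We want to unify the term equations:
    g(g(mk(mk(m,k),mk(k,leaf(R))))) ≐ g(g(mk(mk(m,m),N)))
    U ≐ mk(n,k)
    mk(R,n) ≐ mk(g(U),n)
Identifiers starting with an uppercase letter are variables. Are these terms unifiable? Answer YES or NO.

Decompose g/1: g(mk(mk(m,k),mk(k,leaf(R)))) ≐ g(mk(mk(m,m),N)).
Decompose g/1: mk(mk(m,k),mk(k,leaf(R))) ≐ mk(mk(m,m),N).
Decompose mk/2: mk(m,k) ≐ mk(m,m),  mk(k,leaf(R)) ≐ N.
Decompose mk/2: m ≐ m,  k ≐ m.
Delete trivial equation m ≐ m.
Clash: constants k and m differ; no unifier exists.

NO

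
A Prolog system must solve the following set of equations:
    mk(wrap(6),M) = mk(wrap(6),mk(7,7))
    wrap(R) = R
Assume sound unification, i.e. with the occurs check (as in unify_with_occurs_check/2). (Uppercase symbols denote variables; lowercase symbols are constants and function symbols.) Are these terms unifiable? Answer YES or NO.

NO

Decompose mk/2: wrap(6) = wrap(6),  M = mk(7,7).
Delete trivial equation wrap(6) = wrap(6).
Bind M := mk(7,7); no other remaining equation mentions M.
Occurs check fails: R occurs in wrap(R); the equation R = wrap(R) has no finite solution.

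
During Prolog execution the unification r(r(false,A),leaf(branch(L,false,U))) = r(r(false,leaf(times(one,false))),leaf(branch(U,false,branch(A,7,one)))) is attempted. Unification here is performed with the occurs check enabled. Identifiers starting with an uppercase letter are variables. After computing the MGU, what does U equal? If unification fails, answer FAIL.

Decompose r/2: r(false,A) = r(false,leaf(times(one,false))),  leaf(branch(L,false,U)) = leaf(branch(U,false,branch(A,7,one))).
Decompose r/2: false = false,  A = leaf(times(one,false)).
Delete trivial equation false = false.
Bind A := leaf(times(one,false)); substituting into the remaining equation gives: leaf(branch(L,false,U)) = leaf(branch(U,false,branch(leaf(times(one,false)),7,one))).
Decompose leaf/1: branch(L,false,U) = branch(U,false,branch(leaf(times(one,false)),7,one)).
Decompose branch/3: L = U,  false = false,  U = branch(leaf(times(one,false)),7,one).
Bind L := U; no other remaining equation mentions L.
Delete trivial equation false = false.
Bind U := branch(leaf(times(one,false)),7,one). Substituting into the earlier binding gives L := branch(leaf(times(one,false)),7,one).
MGU = { A -> leaf(times(one,false)), L -> branch(leaf(times(one,false)),7,one), U -> branch(leaf(times(one,false)),7,one) }, so U -> branch(leaf(times(one,false)),7,one).

branch(leaf(times(one,false)),7,one)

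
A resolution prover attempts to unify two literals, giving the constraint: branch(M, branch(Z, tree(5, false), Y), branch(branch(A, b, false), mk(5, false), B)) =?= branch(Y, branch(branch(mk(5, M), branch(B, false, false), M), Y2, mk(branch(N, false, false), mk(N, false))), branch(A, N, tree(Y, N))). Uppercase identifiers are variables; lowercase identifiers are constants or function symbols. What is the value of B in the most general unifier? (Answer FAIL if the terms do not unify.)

Decompose branch/3: M =?= Y,  branch(Z, tree(5, false), Y) =?= branch(branch(mk(5, M), branch(B, false, false), M), Y2, mk(branch(N, false, false), mk(N, false))),  branch(branch(A, b, false), mk(5, false), B) =?= branch(A, N, tree(Y, N)).
Bind M := Y; substituting into the one remaining equation that mentions M gives: branch(Z, tree(5, false), Y) =?= branch(branch(mk(5, Y), branch(B, false, false), Y), Y2, mk(branch(N, false, false), mk(N, false))).
Decompose branch/3: Z =?= branch(mk(5, Y), branch(B, false, false), Y),  tree(5, false) =?= Y2,  Y =?= mk(branch(N, false, false), mk(N, false)).
Bind Z := branch(mk(5, Y), branch(B, false, false), Y); no other remaining equation mentions Z.
Bind Y2 := tree(5, false); no other remaining equation mentions Y2.
Bind Y := mk(branch(N, false, false), mk(N, false)); substituting into the remaining equation gives: branch(branch(A, b, false), mk(5, false), B) =?= branch(A, N, tree(mk(branch(N, false, false), mk(N, false)), N)). Substituting into the earlier bindings gives M := mk(branch(N, false, false), mk(N, false)), Z := branch(mk(5, mk(branch(N, false, false), mk(N, false))), branch(B, false, false), mk(branch(N, false, false), mk(N, false))).
Decompose branch/3: branch(A, b, false) =?= A,  mk(5, false) =?= N,  B =?= tree(mk(branch(N, false, false), mk(N, false)), N).
Occurs check fails: A occurs in branch(A, b, false); the equation A =?= branch(A, b, false) has no finite solution.

FAIL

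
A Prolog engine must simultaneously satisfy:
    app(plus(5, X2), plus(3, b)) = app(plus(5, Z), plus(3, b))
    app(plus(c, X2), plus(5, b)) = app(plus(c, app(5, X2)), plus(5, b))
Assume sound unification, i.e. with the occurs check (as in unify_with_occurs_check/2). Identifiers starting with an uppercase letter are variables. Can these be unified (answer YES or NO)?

Decompose app/2: plus(5, X2) = plus(5, Z),  plus(3, b) = plus(3, b).
Decompose plus/2: 5 = 5,  X2 = Z.
Delete trivial equation 5 = 5.
Bind X2 := Z; substituting into the one remaining equation that mentions X2 gives: app(plus(c, Z), plus(5, b)) = app(plus(c, app(5, Z)), plus(5, b)).
Delete trivial equation plus(3, b) = plus(3, b).
Decompose app/2: plus(c, Z) = plus(c, app(5, Z)),  plus(5, b) = plus(5, b).
Decompose plus/2: c = c,  Z = app(5, Z).
Delete trivial equation c = c.
Occurs check fails: Z occurs in app(5, Z); the equation Z = app(5, Z) has no finite solution.

NO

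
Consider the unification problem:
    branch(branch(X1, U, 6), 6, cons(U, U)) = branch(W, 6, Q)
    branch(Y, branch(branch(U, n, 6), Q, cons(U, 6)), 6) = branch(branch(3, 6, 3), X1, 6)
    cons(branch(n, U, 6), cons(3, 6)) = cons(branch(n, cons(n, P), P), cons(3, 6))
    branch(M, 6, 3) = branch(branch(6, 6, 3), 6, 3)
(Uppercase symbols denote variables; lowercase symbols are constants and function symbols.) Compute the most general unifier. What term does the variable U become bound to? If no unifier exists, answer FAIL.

Decompose branch/3: branch(X1, U, 6) = W,  6 = 6,  cons(U, U) = Q.
Bind W := branch(X1, U, 6); no other remaining equation mentions W.
Delete trivial equation 6 = 6.
Bind Q := cons(U, U); substituting into the one remaining equation that mentions Q gives: branch(Y, branch(branch(U, n, 6), cons(U, U), cons(U, 6)), 6) = branch(branch(3, 6, 3), X1, 6).
Decompose branch/3: Y = branch(3, 6, 3),  branch(branch(U, n, 6), cons(U, U), cons(U, 6)) = X1,  6 = 6.
Bind Y := branch(3, 6, 3); no other remaining equation mentions Y.
Bind X1 := branch(branch(U, n, 6), cons(U, U), cons(U, 6)); no other remaining equation mentions X1. Substituting into the earlier binding gives W := branch(branch(branch(U, n, 6), cons(U, U), cons(U, 6)), U, 6).
Delete trivial equation 6 = 6.
Decompose cons/2: branch(n, U, 6) = branch(n, cons(n, P), P),  cons(3, 6) = cons(3, 6).
Decompose branch/3: n = n,  U = cons(n, P),  6 = P.
Delete trivial equation n = n.
Bind U := cons(n, P); no other remaining equation mentions U. Substituting into the earlier bindings gives W := branch(branch(branch(cons(n, P), n, 6), cons(cons(n, P), cons(n, P)), cons(cons(n, P), 6)), cons(n, P), 6), Q := cons(cons(n, P), cons(n, P)), X1 := branch(branch(cons(n, P), n, 6), cons(cons(n, P), cons(n, P)), cons(cons(n, P), 6)).
Bind P := 6; no other remaining equation mentions P. Substituting into the earlier bindings gives W := branch(branch(branch(cons(n, 6), n, 6), cons(cons(n, 6), cons(n, 6)), cons(cons(n, 6), 6)), cons(n, 6), 6), Q := cons(cons(n, 6), cons(n, 6)), X1 := branch(branch(cons(n, 6), n, 6), cons(cons(n, 6), cons(n, 6)), cons(cons(n, 6), 6)), U := cons(n, 6).
Delete trivial equation cons(3, 6) = cons(3, 6).
Decompose branch/3: M = branch(6, 6, 3),  6 = 6,  3 = 3.
Bind M := branch(6, 6, 3); no other remaining equation mentions M.
Delete trivial equation 6 = 6.
Delete trivial equation 3 = 3.
MGU = { W -> branch(branch(branch(cons(n, 6), n, 6), cons(cons(n, 6), cons(n, 6)), cons(cons(n, 6), 6)), cons(n, 6), 6), Q -> cons(cons(n, 6), cons(n, 6)), Y -> branch(3, 6, 3), X1 -> branch(branch(cons(n, 6), n, 6), cons(cons(n, 6), cons(n, 6)), cons(cons(n, 6), 6)), U -> cons(n, 6), P -> 6, M -> branch(6, 6, 3) }, so U -> cons(n, 6).

cons(n, 6)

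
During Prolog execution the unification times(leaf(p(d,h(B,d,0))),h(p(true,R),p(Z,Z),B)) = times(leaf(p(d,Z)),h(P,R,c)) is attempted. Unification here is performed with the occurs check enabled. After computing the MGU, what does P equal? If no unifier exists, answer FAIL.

Decompose times/2: leaf(p(d,h(B,d,0))) = leaf(p(d,Z)),  h(p(true,R),p(Z,Z),B) = h(P,R,c).
Decompose leaf/1: p(d,h(B,d,0)) = p(d,Z).
Decompose p/2: d = d,  h(B,d,0) = Z.
Delete trivial equation d = d.
Bind Z := h(B,d,0); substituting into the remaining equation gives: h(p(true,R),p(h(B,d,0),h(B,d,0)),B) = h(P,R,c).
Decompose h/3: p(true,R) = P,  p(h(B,d,0),h(B,d,0)) = R,  B = c.
Bind P := p(true,R); no other remaining equation mentions P.
Bind R := p(h(B,d,0),h(B,d,0)); no other remaining equation mentions R. Substituting into the earlier binding gives P := p(true,p(h(B,d,0),h(B,d,0))).
Bind B := c. Substituting into the earlier bindings gives Z := h(c,d,0), P := p(true,p(h(c,d,0),h(c,d,0))), R := p(h(c,d,0),h(c,d,0)).
MGU = { Z -> h(c,d,0), P -> p(true,p(h(c,d,0),h(c,d,0))), R -> p(h(c,d,0),h(c,d,0)), B -> c }, so P -> p(true,p(h(c,d,0),h(c,d,0))).

p(true,p(h(c,d,0),h(c,d,0)))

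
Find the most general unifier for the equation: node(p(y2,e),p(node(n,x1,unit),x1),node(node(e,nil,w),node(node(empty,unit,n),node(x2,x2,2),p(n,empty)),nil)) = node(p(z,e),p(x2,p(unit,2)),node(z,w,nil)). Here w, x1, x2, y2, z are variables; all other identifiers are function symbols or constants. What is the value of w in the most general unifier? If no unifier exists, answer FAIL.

node(node(empty,unit,n),node(node(n,p(unit,2),unit),node(n,p(unit,2),unit),2),p(n,empty))

Decompose node/3: p(y2,e) = p(z,e),  p(node(n,x1,unit),x1) = p(x2,p(unit,2)),  node(node(e,nil,w),node(node(empty,unit,n),node(x2,x2,2),p(n,empty)),nil) = node(z,w,nil).
Decompose p/2: y2 = z,  e = e.
Bind y2 := z; no other remaining equation mentions y2.
Delete trivial equation e = e.
Decompose p/2: node(n,x1,unit) = x2,  x1 = p(unit,2).
Bind x2 := node(n,x1,unit); substituting into the one remaining equation that mentions x2 gives: node(node(e,nil,w),node(node(empty,unit,n),node(node(n,x1,unit),node(n,x1,unit),2),p(n,empty)),nil) = node(z,w,nil).
Bind x1 := p(unit,2); substituting into the remaining equation gives: node(node(e,nil,w),node(node(empty,unit,n),node(node(n,p(unit,2),unit),node(n,p(unit,2),unit),2),p(n,empty)),nil) = node(z,w,nil). Substituting into the earlier binding gives x2 := node(n,p(unit,2),unit).
Decompose node/3: node(e,nil,w) = z,  node(node(empty,unit,n),node(node(n,p(unit,2),unit),node(n,p(unit,2),unit),2),p(n,empty)) = w,  nil = nil.
Bind z := node(e,nil,w); no other remaining equation mentions z. Substituting into the earlier binding gives y2 := node(e,nil,w).
Bind w := node(node(empty,unit,n),node(node(n,p(unit,2),unit),node(n,p(unit,2),unit),2),p(n,empty)); no other remaining equation mentions w. Substituting into the earlier bindings gives y2 := node(e,nil,node(node(empty,unit,n),node(node(n,p(unit,2),unit),node(n,p(unit,2),unit),2),p(n,empty))), z := node(e,nil,node(node(empty,unit,n),node(node(n,p(unit,2),unit),node(n,p(unit,2),unit),2),p(n,empty))).
Delete trivial equation nil = nil.
MGU = { y2 -> node(e,nil,node(node(empty,unit,n),node(node(n,p(unit,2),unit),node(n,p(unit,2),unit),2),p(n,empty))), x2 -> node(n,p(unit,2),unit), x1 -> p(unit,2), z -> node(e,nil,node(node(empty,unit,n),node(node(n,p(unit,2),unit),node(n,p(unit,2),unit),2),p(n,empty))), w -> node(node(empty,unit,n),node(node(n,p(unit,2),unit),node(n,p(unit,2),unit),2),p(n,empty)) }, so w -> node(node(empty,unit,n),node(node(n,p(unit,2),unit),node(n,p(unit,2),unit),2),p(n,empty)).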